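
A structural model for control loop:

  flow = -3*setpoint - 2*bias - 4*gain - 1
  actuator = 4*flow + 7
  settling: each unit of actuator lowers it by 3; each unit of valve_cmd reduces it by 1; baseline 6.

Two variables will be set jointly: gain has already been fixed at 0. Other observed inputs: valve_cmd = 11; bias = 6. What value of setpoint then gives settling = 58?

setpoint = -2

With gain held at 0:
Substituting into the flow equation gives flow = -3*setpoint - 13.
Substituting into the actuator equation gives actuator = -12*setpoint - 45.
settling becomes 36*setpoint + 130.
Solve 36*setpoint + 130 = 58: setpoint = (58 - 130) / 36 = -2.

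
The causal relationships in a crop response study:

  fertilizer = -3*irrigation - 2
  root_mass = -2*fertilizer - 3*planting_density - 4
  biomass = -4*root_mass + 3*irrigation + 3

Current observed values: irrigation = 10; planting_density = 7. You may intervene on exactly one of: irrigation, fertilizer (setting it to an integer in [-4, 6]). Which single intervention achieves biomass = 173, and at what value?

set fertilizer = 5

Intervening on irrigation: biomass = -21*irrigation + 87. Reaching 173 requires irrigation = -86/21, not an integer.
Intervening on fertilizer: with other inputs at their observed values, biomass = 8*fertilizer + 133. Solving for 173 gives fertilizer = 5, within [-4, 6].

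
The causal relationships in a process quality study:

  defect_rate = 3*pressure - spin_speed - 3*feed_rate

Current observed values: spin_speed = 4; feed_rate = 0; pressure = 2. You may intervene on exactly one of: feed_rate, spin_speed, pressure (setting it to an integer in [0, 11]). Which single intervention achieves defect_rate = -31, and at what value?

set feed_rate = 11

Intervening on feed_rate: with other inputs at their observed values, defect_rate = -3*feed_rate + 2. Solving for -31 gives feed_rate = 11, within [0, 11].
Intervening on spin_speed: defect_rate = -spin_speed + 6. Reaching -31 requires spin_speed = 37, outside [0, 11].
Intervening on pressure: defect_rate = 3*pressure - 4. Reaching -31 requires pressure = -9, outside [0, 11].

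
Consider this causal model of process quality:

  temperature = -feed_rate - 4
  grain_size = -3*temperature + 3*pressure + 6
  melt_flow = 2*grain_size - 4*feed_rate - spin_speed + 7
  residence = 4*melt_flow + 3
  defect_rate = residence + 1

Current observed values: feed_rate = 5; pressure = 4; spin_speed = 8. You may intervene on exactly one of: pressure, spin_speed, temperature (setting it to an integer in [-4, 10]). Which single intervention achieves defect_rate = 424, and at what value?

Intervening on pressure: with other inputs at their observed values, defect_rate = 24*pressure + 184. Solving for 424 gives pressure = 10, within [-4, 10].
Intervening on spin_speed: defect_rate = -4*spin_speed + 312. Reaching 424 requires spin_speed = -28, outside [-4, 10].
Intervening on temperature: defect_rate = -24*temperature + 64. Reaching 424 requires temperature = -15, outside [-4, 10].

set pressure = 10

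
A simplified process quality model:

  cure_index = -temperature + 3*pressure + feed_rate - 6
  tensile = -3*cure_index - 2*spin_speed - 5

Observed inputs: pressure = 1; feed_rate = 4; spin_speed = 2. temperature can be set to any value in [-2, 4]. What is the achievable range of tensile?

Substituting into the cure_index equation gives cure_index = -temperature + 1.
Substituting into the tensile equation gives tensile = 3*temperature - 12.
Linear in temperature, so extremes are at the endpoints: temperature = -2 gives tensile = -18; temperature = 4 gives tensile = 0.

-18 to 0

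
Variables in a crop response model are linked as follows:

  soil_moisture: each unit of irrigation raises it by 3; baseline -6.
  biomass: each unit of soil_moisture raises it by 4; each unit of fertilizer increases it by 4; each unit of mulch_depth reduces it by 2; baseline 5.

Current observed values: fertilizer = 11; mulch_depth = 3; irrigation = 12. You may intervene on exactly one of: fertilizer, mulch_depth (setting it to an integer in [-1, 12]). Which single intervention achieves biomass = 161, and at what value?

Intervening on fertilizer: biomass = 4*fertilizer + 119. Reaching 161 requires fertilizer = 21/2, not an integer.
Intervening on mulch_depth: with other inputs at their observed values, biomass = -2*mulch_depth + 169. Solving for 161 gives mulch_depth = 4, within [-1, 12].

set mulch_depth = 4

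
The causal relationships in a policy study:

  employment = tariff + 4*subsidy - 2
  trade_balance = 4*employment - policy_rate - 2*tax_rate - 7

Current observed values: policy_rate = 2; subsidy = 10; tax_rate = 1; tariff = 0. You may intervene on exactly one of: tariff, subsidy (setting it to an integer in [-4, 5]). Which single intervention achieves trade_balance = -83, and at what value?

set subsidy = -4

Intervening on tariff: trade_balance = 4*tariff + 141. Reaching -83 requires tariff = -56, outside [-4, 5].
Intervening on subsidy: with other inputs at their observed values, trade_balance = 16*subsidy - 19. Solving for -83 gives subsidy = -4, within [-4, 5].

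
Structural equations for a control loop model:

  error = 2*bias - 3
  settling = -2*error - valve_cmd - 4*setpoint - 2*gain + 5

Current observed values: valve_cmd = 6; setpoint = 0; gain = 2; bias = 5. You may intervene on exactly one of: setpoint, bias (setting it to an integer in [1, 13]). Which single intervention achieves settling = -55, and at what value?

set setpoint = 9

Intervening on setpoint: with other inputs at their observed values, settling = -4*setpoint - 19. Solving for -55 gives setpoint = 9, within [1, 13].
Intervening on bias: settling = -4*bias + 1. Reaching -55 requires bias = 14, outside [1, 13].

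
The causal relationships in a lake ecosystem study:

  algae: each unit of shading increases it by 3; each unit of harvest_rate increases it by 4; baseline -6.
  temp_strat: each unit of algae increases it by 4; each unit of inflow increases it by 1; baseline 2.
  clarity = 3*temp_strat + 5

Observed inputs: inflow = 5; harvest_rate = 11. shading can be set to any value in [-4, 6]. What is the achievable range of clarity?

338 to 698

Substituting into the algae equation gives algae = 3*shading + 38.
So temp_strat = 12*shading + 159.
Substituting into the clarity equation gives clarity = 36*shading + 482.
Linear in shading, so extremes are at the endpoints: shading = -4 gives clarity = 338; shading = 6 gives clarity = 698.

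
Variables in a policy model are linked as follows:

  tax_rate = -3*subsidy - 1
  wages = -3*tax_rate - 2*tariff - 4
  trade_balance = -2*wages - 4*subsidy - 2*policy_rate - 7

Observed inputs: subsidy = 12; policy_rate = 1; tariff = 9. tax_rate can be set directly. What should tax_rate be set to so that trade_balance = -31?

Intervening on tax_rate fixes its value directly, overriding its dependence on subsidy.
Substituting into the wages equation gives wages = -3*tax_rate - 22.
Substituting into the trade_balance equation gives trade_balance = 6*tax_rate - 13.
Solve 6*tax_rate - 13 = -31: tax_rate = (-31 + 13) / 6 = -3.

tax_rate = -3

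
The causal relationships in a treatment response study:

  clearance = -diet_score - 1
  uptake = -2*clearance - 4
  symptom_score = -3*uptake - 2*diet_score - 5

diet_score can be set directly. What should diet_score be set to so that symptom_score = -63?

diet_score = 8

Substituting into the uptake equation gives uptake = 2*diet_score - 2.
So symptom_score = -8*diet_score + 1.
Solve -8*diet_score + 1 = -63: diet_score = (-63 - 1) / -8 = 8.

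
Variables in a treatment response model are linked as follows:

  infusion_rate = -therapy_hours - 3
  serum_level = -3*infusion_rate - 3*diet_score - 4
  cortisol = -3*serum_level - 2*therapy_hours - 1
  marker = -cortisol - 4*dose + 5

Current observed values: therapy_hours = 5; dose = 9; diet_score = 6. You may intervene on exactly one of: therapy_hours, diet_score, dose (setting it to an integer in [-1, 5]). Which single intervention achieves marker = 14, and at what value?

Intervening on therapy_hours: marker = 11*therapy_hours - 69. Reaching 14 requires therapy_hours = 83/11, not an integer.
Intervening on diet_score: marker = -9*diet_score + 40. Reaching 14 requires diet_score = 26/9, not an integer.
Intervening on dose: with other inputs at their observed values, marker = -4*dose + 22. Solving for 14 gives dose = 2, within [-1, 5].

set dose = 2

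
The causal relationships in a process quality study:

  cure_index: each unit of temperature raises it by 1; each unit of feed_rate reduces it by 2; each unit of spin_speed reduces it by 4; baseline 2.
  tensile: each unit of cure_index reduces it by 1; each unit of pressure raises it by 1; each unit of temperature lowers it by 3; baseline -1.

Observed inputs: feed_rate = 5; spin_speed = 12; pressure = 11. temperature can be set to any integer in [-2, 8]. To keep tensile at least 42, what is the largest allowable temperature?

temperature = 6

Substituting into the cure_index equation gives cure_index = temperature - 56.
So tensile = -4*temperature + 66.
Require -4*temperature + 66 ≥ 42, so temperature ≤ 6.
The largest integer in [-2, 8] satisfying this is 6.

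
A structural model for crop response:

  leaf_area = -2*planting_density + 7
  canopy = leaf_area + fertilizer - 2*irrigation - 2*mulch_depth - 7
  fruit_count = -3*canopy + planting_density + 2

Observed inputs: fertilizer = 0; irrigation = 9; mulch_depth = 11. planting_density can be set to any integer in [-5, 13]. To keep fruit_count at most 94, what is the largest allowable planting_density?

Substituting into the canopy equation gives canopy = -2*planting_density - 40.
fruit_count becomes 7*planting_density + 122.
Require 7*planting_density + 122 ≤ 94, so planting_density ≤ -4.
The largest integer in [-5, 13] satisfying this is -4.

planting_density = -4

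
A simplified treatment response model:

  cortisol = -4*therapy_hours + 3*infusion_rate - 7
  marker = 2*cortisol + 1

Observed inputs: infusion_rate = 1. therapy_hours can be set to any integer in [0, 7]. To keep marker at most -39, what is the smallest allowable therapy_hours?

Substituting into the cortisol equation gives cortisol = -4*therapy_hours - 4.
Substituting into the marker equation gives marker = -8*therapy_hours - 7.
Require -8*therapy_hours - 7 ≤ -39, so therapy_hours ≥ 4.
The smallest integer in [0, 7] satisfying this is 4.

therapy_hours = 4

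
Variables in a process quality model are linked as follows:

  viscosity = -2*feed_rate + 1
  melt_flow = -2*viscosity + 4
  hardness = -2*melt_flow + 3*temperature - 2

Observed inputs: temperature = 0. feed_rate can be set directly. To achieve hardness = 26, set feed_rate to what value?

Substituting into the melt_flow equation gives melt_flow = 4*feed_rate + 2.
So hardness = -8*feed_rate - 6.
Solve -8*feed_rate - 6 = 26: feed_rate = (26 + 6) / -8 = -4.

feed_rate = -4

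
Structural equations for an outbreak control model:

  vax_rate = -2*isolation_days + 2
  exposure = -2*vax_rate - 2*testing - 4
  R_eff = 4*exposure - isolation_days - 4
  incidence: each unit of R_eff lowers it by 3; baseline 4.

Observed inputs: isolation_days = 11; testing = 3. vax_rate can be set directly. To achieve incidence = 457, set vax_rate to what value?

Intervening on vax_rate fixes its value directly, overriding its dependence on isolation_days.
Substituting into the exposure equation gives exposure = -2*vax_rate - 10.
Substituting into the R_eff equation gives R_eff = -8*vax_rate - 55.
Substituting into the incidence equation gives incidence = 24*vax_rate + 169.
Solve 24*vax_rate + 169 = 457: vax_rate = (457 - 169) / 24 = 12.

vax_rate = 12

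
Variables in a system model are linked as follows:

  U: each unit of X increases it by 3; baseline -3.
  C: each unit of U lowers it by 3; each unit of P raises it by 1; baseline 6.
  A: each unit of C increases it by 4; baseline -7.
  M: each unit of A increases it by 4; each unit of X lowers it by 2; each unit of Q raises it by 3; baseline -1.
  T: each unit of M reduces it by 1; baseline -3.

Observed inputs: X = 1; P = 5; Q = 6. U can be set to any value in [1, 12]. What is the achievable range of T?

Intervening on U fixes its value directly, overriding its dependence on X.
Substituting into the C equation gives C = -3*U + 11.
Substituting into the A equation gives A = -12*U + 37.
Substituting into the M equation gives M = -48*U + 163.
So T = 48*U - 166.
Linear in U, so extremes are at the endpoints: U = 1 gives T = -118; U = 12 gives T = 410.

-118 to 410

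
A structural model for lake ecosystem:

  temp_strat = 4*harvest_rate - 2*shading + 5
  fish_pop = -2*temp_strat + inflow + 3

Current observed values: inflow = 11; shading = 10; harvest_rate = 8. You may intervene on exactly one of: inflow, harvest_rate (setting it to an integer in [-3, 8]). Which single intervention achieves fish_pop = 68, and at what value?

Intervening on inflow: fish_pop = inflow - 31. Reaching 68 requires inflow = 99, outside [-3, 8].
Intervening on harvest_rate: with other inputs at their observed values, fish_pop = -8*harvest_rate + 44. Solving for 68 gives harvest_rate = -3, within [-3, 8].

set harvest_rate = -3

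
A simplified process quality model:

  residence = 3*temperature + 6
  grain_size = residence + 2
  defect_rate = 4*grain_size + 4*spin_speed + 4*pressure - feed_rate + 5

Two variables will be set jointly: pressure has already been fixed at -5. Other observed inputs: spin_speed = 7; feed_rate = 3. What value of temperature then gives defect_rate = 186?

With pressure held at -5:
Substituting into the grain_size equation gives grain_size = 3*temperature + 8.
Substituting into the defect_rate equation gives defect_rate = 12*temperature + 42.
Solve 12*temperature + 42 = 186: temperature = (186 - 42) / 12 = 12.

temperature = 12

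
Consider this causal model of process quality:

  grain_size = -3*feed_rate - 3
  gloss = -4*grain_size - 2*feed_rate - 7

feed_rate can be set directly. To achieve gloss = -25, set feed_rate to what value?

feed_rate = -3

Substituting into the gloss equation gives gloss = 10*feed_rate + 5.
Solve 10*feed_rate + 5 = -25: feed_rate = (-25 - 5) / 10 = -3.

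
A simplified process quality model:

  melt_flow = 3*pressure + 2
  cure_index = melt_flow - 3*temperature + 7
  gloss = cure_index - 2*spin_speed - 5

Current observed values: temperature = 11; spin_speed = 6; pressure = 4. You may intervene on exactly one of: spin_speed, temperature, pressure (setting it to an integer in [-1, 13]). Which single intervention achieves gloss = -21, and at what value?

set spin_speed = 2

Intervening on spin_speed: with other inputs at their observed values, gloss = -2*spin_speed - 17. Solving for -21 gives spin_speed = 2, within [-1, 13].
Intervening on temperature: gloss = -3*temperature + 4. Reaching -21 requires temperature = 25/3, not an integer.
Intervening on pressure: gloss = 3*pressure - 41. Reaching -21 requires pressure = 20/3, not an integer.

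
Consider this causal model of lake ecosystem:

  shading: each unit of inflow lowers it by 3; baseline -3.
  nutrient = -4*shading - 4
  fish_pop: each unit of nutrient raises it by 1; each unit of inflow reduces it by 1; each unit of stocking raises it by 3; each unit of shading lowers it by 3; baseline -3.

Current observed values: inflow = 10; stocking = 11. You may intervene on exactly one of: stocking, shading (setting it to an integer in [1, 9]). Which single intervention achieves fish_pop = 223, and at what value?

Intervening on stocking: with other inputs at their observed values, fish_pop = 3*stocking + 214. Solving for 223 gives stocking = 3, within [1, 9].
Intervening on shading: fish_pop = -7*shading + 16. Reaching 223 requires shading = -207/7, not an integer.

set stocking = 3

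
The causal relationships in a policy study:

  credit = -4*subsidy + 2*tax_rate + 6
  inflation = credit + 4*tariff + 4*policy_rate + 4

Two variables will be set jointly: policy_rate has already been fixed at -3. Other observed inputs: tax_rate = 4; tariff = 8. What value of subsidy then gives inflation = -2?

With policy_rate held at -3:
Substituting into the credit equation gives credit = -4*subsidy + 14.
Substituting into the inflation equation gives inflation = -4*subsidy + 38.
Solve -4*subsidy + 38 = -2: subsidy = (-2 - 38) / -4 = 10.

subsidy = 10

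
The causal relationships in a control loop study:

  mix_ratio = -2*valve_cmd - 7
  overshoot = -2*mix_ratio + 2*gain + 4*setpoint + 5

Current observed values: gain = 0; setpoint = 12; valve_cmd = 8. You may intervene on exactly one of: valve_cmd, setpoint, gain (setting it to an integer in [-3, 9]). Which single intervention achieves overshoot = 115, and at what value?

set gain = 8

Intervening on valve_cmd: overshoot = 4*valve_cmd + 67. Reaching 115 requires valve_cmd = 12, outside [-3, 9].
Intervening on setpoint: overshoot = 4*setpoint + 51. Reaching 115 requires setpoint = 16, outside [-3, 9].
Intervening on gain: with other inputs at their observed values, overshoot = 2*gain + 99. Solving for 115 gives gain = 8, within [-3, 9].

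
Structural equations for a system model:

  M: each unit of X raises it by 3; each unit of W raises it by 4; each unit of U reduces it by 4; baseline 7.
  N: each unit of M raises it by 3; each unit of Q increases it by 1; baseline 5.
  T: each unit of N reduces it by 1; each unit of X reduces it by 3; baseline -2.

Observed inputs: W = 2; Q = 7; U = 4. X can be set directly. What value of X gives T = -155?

X = 12

Substituting into the M equation gives M = 3*X - 1.
So N = 9*X + 9.
Substituting into the T equation gives T = -12*X - 11.
Solve -12*X - 11 = -155: X = (-155 + 11) / -12 = 12.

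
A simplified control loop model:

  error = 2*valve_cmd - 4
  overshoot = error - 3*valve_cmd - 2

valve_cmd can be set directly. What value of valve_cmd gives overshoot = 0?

Substituting into the overshoot equation gives overshoot = -valve_cmd - 6.
Solve -valve_cmd - 6 = 0: valve_cmd = (0 + 6) / -1 = -6.

valve_cmd = -6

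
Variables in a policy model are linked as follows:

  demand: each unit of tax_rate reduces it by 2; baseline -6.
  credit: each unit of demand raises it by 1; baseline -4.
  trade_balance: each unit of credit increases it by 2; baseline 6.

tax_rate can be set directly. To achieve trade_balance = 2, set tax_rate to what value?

Substituting into the credit equation gives credit = -2*tax_rate - 10.
Substituting into the trade_balance equation gives trade_balance = -4*tax_rate - 14.
Solve -4*tax_rate - 14 = 2: tax_rate = (2 + 14) / -4 = -4.

tax_rate = -4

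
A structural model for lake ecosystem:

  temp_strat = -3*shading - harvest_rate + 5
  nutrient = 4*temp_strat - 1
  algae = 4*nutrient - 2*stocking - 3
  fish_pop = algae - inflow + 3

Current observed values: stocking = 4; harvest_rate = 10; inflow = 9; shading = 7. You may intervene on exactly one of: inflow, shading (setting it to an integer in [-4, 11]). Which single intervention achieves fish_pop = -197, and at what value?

set shading = 2

Intervening on inflow: fish_pop = -inflow - 428. Reaching -197 requires inflow = -231, outside [-4, 11].
Intervening on shading: with other inputs at their observed values, fish_pop = -48*shading - 101. Solving for -197 gives shading = 2, within [-4, 11].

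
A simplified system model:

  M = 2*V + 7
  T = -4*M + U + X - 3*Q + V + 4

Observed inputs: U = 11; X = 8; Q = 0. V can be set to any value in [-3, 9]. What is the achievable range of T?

Substituting into the T equation gives T = -7*V - 5.
Linear in V, so extremes are at the endpoints: V = -3 gives T = 16; V = 9 gives T = -68.

-68 to 16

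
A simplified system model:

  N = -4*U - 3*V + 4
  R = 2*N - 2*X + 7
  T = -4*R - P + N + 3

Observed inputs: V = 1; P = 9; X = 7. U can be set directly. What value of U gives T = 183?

Substituting into the N equation gives N = -4*U + 1.
Substituting into the R equation gives R = -8*U - 5.
Substituting into the T equation gives T = 28*U + 15.
Solve 28*U + 15 = 183: U = (183 - 15) / 28 = 6.

U = 6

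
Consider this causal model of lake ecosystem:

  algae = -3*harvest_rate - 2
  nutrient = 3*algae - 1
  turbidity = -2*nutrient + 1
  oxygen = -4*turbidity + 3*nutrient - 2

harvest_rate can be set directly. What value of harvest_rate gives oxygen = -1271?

Substituting into the nutrient equation gives nutrient = -9*harvest_rate - 7.
Substituting into the turbidity equation gives turbidity = 18*harvest_rate + 15.
Substituting into the oxygen equation gives oxygen = -99*harvest_rate - 83.
Solve -99*harvest_rate - 83 = -1271: harvest_rate = (-1271 + 83) / -99 = 12.

harvest_rate = 12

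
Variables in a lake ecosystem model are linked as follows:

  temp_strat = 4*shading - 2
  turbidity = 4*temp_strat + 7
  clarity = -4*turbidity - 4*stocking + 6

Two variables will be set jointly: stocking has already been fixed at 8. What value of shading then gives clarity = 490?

shading = -8

With stocking held at 8:
Substituting into the turbidity equation gives turbidity = 16*shading - 1.
So clarity = -64*shading - 22.
Solve -64*shading - 22 = 490: shading = (490 + 22) / -64 = -8.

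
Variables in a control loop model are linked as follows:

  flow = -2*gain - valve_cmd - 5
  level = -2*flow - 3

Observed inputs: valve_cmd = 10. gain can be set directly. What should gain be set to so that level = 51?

Substituting into the flow equation gives flow = -2*gain - 15.
Substituting into the level equation gives level = 4*gain + 27.
Solve 4*gain + 27 = 51: gain = (51 - 27) / 4 = 6.

gain = 6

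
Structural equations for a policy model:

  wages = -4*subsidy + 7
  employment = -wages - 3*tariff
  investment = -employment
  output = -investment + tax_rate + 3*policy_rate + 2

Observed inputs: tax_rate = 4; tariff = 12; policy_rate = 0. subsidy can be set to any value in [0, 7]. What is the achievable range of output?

Substituting into the employment equation gives employment = 4*subsidy - 43.
Substituting into the investment equation gives investment = -4*subsidy + 43.
Substituting into the output equation gives output = 4*subsidy - 37.
Linear in subsidy, so extremes are at the endpoints: subsidy = 0 gives output = -37; subsidy = 7 gives output = -9.

-37 to -9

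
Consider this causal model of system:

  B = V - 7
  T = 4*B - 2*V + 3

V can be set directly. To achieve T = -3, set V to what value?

V = 11

Substituting into the T equation gives T = 2*V - 25.
Solve 2*V - 25 = -3: V = (-3 + 25) / 2 = 11.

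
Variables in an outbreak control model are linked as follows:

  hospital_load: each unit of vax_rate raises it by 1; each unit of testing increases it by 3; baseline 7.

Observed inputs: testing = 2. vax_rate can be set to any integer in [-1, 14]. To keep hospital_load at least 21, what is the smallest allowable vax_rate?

vax_rate = 8

Substituting into the hospital_load equation gives hospital_load = vax_rate + 13.
Require vax_rate + 13 ≥ 21, so vax_rate ≥ 8.
The smallest integer in [-1, 14] satisfying this is 8.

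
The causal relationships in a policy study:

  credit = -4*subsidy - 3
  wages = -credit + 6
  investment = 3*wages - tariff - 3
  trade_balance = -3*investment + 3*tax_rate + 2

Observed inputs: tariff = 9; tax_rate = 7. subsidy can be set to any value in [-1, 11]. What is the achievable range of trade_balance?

Substituting into the wages equation gives wages = 4*subsidy + 9.
Substituting into the investment equation gives investment = 12*subsidy + 15.
trade_balance becomes -36*subsidy - 22.
Linear in subsidy, so extremes are at the endpoints: subsidy = -1 gives trade_balance = 14; subsidy = 11 gives trade_balance = -418.

-418 to 14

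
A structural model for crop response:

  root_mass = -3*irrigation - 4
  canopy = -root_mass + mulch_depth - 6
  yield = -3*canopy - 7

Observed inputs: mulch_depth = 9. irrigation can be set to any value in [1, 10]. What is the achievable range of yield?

-118 to -37

Substituting into the canopy equation gives canopy = 3*irrigation + 7.
Substituting into the yield equation gives yield = -9*irrigation - 28.
Linear in irrigation, so extremes are at the endpoints: irrigation = 1 gives yield = -37; irrigation = 10 gives yield = -118.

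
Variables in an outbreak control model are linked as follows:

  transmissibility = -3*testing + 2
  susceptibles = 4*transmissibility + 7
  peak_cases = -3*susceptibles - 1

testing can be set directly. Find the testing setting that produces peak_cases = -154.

testing = -3

Substituting into the susceptibles equation gives susceptibles = -12*testing + 15.
Substituting into the peak_cases equation gives peak_cases = 36*testing - 46.
Solve 36*testing - 46 = -154: testing = (-154 + 46) / 36 = -3.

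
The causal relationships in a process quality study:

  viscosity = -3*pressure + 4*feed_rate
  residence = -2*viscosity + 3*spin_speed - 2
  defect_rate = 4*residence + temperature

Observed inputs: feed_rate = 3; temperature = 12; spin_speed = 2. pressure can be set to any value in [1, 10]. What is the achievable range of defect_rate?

-44 to 172

Substituting into the viscosity equation gives viscosity = -3*pressure + 12.
Substituting into the residence equation gives residence = 6*pressure - 20.
This gives defect_rate = 24*pressure - 68.
Linear in pressure, so extremes are at the endpoints: pressure = 1 gives defect_rate = -44; pressure = 10 gives defect_rate = 172.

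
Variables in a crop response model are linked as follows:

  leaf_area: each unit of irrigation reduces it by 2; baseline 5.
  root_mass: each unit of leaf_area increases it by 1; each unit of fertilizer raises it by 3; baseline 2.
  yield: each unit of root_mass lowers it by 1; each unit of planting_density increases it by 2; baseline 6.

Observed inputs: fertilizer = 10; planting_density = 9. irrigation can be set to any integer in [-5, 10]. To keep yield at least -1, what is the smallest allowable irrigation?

Substituting into the root_mass equation gives root_mass = -2*irrigation + 37.
So yield = 2*irrigation - 13.
Require 2*irrigation - 13 ≥ -1, so irrigation ≥ 6.
The smallest integer in [-5, 10] satisfying this is 6.

irrigation = 6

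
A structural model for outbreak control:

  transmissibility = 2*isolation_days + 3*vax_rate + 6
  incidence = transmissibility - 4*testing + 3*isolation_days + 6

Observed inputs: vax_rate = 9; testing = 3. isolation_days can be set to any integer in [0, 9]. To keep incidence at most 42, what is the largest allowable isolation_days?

isolation_days = 3

Substituting into the transmissibility equation gives transmissibility = 2*isolation_days + 33.
incidence becomes 5*isolation_days + 27.
Require 5*isolation_days + 27 ≤ 42, so isolation_days ≤ 3.
The largest integer in [0, 9] satisfying this is 3.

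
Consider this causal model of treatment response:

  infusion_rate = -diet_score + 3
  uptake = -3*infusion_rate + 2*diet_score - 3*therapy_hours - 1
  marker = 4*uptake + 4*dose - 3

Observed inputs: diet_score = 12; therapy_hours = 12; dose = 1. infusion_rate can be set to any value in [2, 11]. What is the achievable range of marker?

-183 to -75

Intervening on infusion_rate fixes its value directly, overriding its dependence on diet_score.
Substituting into the uptake equation gives uptake = -3*infusion_rate - 13.
This gives marker = -12*infusion_rate - 51.
Linear in infusion_rate, so extremes are at the endpoints: infusion_rate = 2 gives marker = -75; infusion_rate = 11 gives marker = -183.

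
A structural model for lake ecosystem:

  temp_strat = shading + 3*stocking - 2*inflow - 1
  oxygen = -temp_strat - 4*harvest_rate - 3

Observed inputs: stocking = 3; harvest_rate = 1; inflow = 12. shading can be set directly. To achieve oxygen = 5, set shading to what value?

shading = 4

Substituting into the temp_strat equation gives temp_strat = shading - 16.
Substituting into the oxygen equation gives oxygen = -shading + 9.
Solve -shading + 9 = 5: shading = (5 - 9) / -1 = 4.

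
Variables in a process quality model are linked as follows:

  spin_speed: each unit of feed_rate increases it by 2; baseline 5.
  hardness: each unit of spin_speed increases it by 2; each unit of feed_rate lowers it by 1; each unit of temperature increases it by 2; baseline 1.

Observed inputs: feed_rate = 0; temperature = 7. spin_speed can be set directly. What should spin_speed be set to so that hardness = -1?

Intervening on spin_speed fixes its value directly, overriding its dependence on feed_rate.
Substituting into the hardness equation gives hardness = 2*spin_speed + 15.
Solve 2*spin_speed + 15 = -1: spin_speed = (-1 - 15) / 2 = -8.

spin_speed = -8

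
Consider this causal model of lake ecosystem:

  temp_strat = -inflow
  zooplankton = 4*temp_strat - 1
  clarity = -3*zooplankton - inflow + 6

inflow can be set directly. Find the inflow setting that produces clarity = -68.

inflow = -7

Substituting into the zooplankton equation gives zooplankton = -4*inflow - 1.
Substituting into the clarity equation gives clarity = 11*inflow + 9.
Solve 11*inflow + 9 = -68: inflow = (-68 - 9) / 11 = -7.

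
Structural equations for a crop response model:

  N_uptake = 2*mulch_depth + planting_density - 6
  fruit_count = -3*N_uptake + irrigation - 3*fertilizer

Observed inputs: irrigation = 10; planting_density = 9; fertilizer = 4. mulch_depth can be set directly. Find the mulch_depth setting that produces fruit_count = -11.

mulch_depth = 0

Substituting into the N_uptake equation gives N_uptake = 2*mulch_depth + 3.
Substituting into the fruit_count equation gives fruit_count = -6*mulch_depth - 11.
Solve -6*mulch_depth - 11 = -11: mulch_depth = (-11 + 11) / -6 = 0.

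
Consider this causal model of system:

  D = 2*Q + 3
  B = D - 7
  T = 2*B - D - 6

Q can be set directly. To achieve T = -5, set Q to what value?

Q = 6

Substituting into the B equation gives B = 2*Q - 4.
Substituting into the T equation gives T = 2*Q - 17.
Solve 2*Q - 17 = -5: Q = (-5 + 17) / 2 = 6.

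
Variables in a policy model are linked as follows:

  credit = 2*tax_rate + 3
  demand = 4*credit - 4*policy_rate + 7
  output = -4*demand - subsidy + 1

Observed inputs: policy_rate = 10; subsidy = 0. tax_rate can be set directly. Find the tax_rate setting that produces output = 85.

tax_rate = 0

Substituting into the demand equation gives demand = 8*tax_rate - 21.
This gives output = -32*tax_rate + 85.
Solve -32*tax_rate + 85 = 85: tax_rate = (85 - 85) / -32 = 0.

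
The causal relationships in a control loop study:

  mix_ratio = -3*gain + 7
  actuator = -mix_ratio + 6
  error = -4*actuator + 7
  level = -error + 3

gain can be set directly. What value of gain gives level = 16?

Substituting into the actuator equation gives actuator = 3*gain - 1.
This gives error = -12*gain + 11.
This gives level = 12*gain - 8.
Solve 12*gain - 8 = 16: gain = (16 + 8) / 12 = 2.

gain = 2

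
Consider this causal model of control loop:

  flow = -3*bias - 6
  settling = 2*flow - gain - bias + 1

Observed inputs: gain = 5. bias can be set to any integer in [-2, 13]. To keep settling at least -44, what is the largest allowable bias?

bias = 4

Substituting into the settling equation gives settling = -7*bias - 16.
Require -7*bias - 16 ≥ -44, so bias ≤ 4.
The largest integer in [-2, 13] satisfying this is 4.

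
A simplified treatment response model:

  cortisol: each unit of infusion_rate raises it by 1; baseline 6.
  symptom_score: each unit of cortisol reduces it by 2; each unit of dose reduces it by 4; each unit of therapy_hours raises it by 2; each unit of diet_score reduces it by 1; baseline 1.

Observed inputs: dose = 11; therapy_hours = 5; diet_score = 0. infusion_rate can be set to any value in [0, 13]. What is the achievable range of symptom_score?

Substituting into the symptom_score equation gives symptom_score = -2*infusion_rate - 45.
Linear in infusion_rate, so extremes are at the endpoints: infusion_rate = 0 gives symptom_score = -45; infusion_rate = 13 gives symptom_score = -71.

-71 to -45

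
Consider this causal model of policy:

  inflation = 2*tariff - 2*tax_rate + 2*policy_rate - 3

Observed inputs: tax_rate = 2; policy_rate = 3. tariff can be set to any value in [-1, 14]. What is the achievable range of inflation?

-3 to 27

Substituting into the inflation equation gives inflation = 2*tariff - 1.
Linear in tariff, so extremes are at the endpoints: tariff = -1 gives inflation = -3; tariff = 14 gives inflation = 27.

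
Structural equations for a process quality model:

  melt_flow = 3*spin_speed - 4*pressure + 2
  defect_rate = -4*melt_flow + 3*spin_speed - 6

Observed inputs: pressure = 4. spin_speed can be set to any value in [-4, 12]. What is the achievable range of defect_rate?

-58 to 86

Substituting into the melt_flow equation gives melt_flow = 3*spin_speed - 14.
Substituting into the defect_rate equation gives defect_rate = -9*spin_speed + 50.
Linear in spin_speed, so extremes are at the endpoints: spin_speed = -4 gives defect_rate = 86; spin_speed = 12 gives defect_rate = -58.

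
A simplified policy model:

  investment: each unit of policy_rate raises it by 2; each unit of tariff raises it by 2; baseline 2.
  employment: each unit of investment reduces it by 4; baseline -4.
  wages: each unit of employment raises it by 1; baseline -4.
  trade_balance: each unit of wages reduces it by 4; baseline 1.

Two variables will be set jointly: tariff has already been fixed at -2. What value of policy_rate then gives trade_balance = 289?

With tariff held at -2:
Substituting into the investment equation gives investment = 2*policy_rate - 2.
Substituting into the employment equation gives employment = -8*policy_rate + 4.
Substituting into the wages equation gives wages = -8*policy_rate.
Substituting into the trade_balance equation gives trade_balance = 32*policy_rate + 1.
Solve 32*policy_rate + 1 = 289: policy_rate = (289 - 1) / 32 = 9.

policy_rate = 9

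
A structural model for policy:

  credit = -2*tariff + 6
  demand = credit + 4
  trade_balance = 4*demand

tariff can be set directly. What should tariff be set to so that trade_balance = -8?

tariff = 6

Substituting into the demand equation gives demand = -2*tariff + 10.
Substituting into the trade_balance equation gives trade_balance = -8*tariff + 40.
Solve -8*tariff + 40 = -8: tariff = (-8 - 40) / -8 = 6.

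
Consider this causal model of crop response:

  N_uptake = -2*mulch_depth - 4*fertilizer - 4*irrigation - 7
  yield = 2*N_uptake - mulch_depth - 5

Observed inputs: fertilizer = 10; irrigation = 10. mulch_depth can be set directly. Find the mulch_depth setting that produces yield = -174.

mulch_depth = -1

Substituting into the N_uptake equation gives N_uptake = -2*mulch_depth - 87.
Substituting into the yield equation gives yield = -5*mulch_depth - 179.
Solve -5*mulch_depth - 179 = -174: mulch_depth = (-174 + 179) / -5 = -1.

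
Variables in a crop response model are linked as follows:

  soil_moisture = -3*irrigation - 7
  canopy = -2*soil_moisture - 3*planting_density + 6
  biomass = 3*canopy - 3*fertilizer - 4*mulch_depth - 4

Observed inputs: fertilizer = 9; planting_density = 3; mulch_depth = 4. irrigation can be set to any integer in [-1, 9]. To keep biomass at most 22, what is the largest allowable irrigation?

Substituting into the canopy equation gives canopy = 6*irrigation + 11.
biomass becomes 18*irrigation - 14.
Require 18*irrigation - 14 ≤ 22, so irrigation ≤ 2.
The largest integer in [-1, 9] satisfying this is 2.

irrigation = 2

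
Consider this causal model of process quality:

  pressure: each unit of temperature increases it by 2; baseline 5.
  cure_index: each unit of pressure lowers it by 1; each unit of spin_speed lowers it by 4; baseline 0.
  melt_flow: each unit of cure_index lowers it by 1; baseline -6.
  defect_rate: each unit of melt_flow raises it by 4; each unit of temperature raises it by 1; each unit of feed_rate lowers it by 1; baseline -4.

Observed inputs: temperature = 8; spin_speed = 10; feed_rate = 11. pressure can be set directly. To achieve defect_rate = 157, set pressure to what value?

pressure = 7

Intervening on pressure fixes its value directly, overriding its dependence on temperature.
Substituting into the cure_index equation gives cure_index = -pressure - 40.
melt_flow becomes pressure + 34.
This gives defect_rate = 4*pressure + 129.
Solve 4*pressure + 129 = 157: pressure = (157 - 129) / 4 = 7.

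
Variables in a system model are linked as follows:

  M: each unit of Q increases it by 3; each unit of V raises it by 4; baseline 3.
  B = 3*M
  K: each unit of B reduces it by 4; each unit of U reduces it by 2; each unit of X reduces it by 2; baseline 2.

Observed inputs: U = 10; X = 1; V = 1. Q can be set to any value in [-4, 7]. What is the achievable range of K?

-356 to 40

Substituting into the M equation gives M = 3*Q + 7.
This gives B = 9*Q + 21.
Substituting into the K equation gives K = -36*Q - 104.
Linear in Q, so extremes are at the endpoints: Q = -4 gives K = 40; Q = 7 gives K = -356.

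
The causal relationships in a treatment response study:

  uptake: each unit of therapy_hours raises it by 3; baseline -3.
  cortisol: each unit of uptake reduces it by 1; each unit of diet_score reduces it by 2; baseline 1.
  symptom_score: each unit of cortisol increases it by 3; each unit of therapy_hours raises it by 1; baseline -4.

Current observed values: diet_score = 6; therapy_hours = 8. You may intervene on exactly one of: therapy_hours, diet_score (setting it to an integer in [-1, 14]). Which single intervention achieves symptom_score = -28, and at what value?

Intervening on therapy_hours: with other inputs at their observed values, symptom_score = -8*therapy_hours - 28. Solving for -28 gives therapy_hours = 0, within [-1, 14].
Intervening on diet_score: symptom_score = -6*diet_score - 56. Reaching -28 requires diet_score = -14/3, not an integer.

set therapy_hours = 0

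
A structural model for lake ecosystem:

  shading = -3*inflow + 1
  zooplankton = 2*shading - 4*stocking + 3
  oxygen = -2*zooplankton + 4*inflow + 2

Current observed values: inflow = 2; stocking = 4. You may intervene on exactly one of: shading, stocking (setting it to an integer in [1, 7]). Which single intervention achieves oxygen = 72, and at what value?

set stocking = 6

Intervening on shading: oxygen = -4*shading + 36. Reaching 72 requires shading = -9, outside [1, 7].
Intervening on stocking: with other inputs at their observed values, oxygen = 8*stocking + 24. Solving for 72 gives stocking = 6, within [1, 7].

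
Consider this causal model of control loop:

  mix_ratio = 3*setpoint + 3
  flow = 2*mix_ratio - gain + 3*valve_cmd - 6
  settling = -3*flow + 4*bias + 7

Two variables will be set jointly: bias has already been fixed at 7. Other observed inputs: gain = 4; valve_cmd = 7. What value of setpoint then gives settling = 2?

With bias held at 7:
Substituting into the flow equation gives flow = 6*setpoint + 17.
Substituting into the settling equation gives settling = -18*setpoint - 16.
Solve -18*setpoint - 16 = 2: setpoint = (2 + 16) / -18 = -1.

setpoint = -1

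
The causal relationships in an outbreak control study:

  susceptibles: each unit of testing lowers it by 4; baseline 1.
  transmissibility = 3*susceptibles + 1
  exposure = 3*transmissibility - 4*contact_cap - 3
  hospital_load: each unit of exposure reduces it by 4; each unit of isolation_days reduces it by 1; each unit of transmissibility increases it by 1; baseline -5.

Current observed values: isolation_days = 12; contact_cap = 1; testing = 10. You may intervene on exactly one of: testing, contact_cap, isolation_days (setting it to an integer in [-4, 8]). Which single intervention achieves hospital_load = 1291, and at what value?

Intervening on testing: hospital_load = 132*testing - 33. Reaching 1291 requires testing = 331/33, not an integer.
Intervening on contact_cap: hospital_load = 16*contact_cap + 1271. Reaching 1291 requires contact_cap = 5/4, not an integer.
Intervening on isolation_days: with other inputs at their observed values, hospital_load = -isolation_days + 1299. Solving for 1291 gives isolation_days = 8, within [-4, 8].

set isolation_days = 8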